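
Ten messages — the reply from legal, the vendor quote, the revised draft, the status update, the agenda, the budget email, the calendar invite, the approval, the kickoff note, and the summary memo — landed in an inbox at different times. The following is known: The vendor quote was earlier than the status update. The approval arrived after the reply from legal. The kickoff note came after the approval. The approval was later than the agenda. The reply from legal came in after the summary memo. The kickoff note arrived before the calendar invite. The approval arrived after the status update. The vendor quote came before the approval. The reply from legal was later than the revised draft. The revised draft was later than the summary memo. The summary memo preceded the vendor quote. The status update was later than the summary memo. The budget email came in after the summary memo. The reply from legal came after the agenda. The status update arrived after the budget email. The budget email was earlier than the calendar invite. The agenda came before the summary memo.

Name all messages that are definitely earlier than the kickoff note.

Directly stated before the kickoff note: the approval.
The agenda reaches the kickoff note via the agenda → the approval → the kickoff note.
The budget email reaches the kickoff note via the budget email → the status update → the approval → the kickoff note.
The reply from legal reaches the kickoff note via the reply from legal → the approval → the kickoff note.
Likewise the revised draft, the status update, the summary memo, and the vendor quote each reach the kickoff note by chaining the stated constraints.

the agenda, the approval, the budget email, the reply from legal, the revised draft, the status update, the summary memo, the vendor quote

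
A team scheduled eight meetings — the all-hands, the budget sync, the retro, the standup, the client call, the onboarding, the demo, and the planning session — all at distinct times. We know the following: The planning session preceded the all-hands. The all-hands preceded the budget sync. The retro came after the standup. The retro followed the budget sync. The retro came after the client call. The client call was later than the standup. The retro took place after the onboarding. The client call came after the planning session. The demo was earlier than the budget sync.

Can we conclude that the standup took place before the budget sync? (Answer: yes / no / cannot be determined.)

cannot be determined

No chain of stated constraints runs from the standup to the budget sync, and none runs from the budget sync to the standup either.
So the relative order of the standup and the budget sync is not fixed by the given facts.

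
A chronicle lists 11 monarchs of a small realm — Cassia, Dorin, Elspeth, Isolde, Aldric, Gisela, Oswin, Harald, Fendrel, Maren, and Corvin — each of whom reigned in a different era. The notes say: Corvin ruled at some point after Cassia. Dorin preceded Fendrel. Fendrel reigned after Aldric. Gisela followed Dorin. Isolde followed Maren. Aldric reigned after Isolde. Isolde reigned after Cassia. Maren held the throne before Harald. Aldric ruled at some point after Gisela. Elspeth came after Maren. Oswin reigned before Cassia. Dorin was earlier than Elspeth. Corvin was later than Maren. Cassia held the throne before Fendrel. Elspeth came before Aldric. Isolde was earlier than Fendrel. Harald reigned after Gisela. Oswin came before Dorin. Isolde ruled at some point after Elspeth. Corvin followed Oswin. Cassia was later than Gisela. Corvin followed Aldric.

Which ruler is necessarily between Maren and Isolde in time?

Elspeth

Tracing the constraints gives Maren → Elspeth → Isolde, so Elspeth sits after Maren and before Isolde.
No other ruler is forced both after Maren and before Isolde.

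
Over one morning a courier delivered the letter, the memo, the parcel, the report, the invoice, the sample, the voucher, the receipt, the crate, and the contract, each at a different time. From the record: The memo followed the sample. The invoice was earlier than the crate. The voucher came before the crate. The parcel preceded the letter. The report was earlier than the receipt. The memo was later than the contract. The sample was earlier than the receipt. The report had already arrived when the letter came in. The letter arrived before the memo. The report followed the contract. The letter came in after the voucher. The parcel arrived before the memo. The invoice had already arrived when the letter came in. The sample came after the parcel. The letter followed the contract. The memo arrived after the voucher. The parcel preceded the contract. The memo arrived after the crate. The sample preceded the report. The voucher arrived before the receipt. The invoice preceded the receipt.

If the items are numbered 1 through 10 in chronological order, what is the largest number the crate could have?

The crate must come before the memo — 1 item forced after it.
Everything else can be placed before the crate in some valid order, so the crate can sit as late as position 10 − 1 = 9.

9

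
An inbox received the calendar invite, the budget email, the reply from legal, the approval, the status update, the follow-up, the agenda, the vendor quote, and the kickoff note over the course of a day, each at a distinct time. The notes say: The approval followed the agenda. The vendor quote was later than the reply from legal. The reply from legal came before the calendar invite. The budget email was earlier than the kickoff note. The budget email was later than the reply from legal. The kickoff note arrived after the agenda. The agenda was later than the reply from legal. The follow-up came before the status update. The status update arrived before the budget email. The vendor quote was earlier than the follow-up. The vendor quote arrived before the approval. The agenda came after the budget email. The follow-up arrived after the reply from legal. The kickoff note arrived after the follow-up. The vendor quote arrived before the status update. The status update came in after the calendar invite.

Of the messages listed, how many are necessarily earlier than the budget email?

Directly stated before the budget email: the reply from legal and the status update.
The calendar invite reaches the budget email via the calendar invite → the status update → the budget email.
The follow-up reaches the budget email via the follow-up → the status update → the budget email.
The vendor quote reaches the budget email via the vendor quote → the status update → the budget email.
That's the calendar invite, the follow-up, the reply from legal, the status update, and the vendor quote — 5 in all.

5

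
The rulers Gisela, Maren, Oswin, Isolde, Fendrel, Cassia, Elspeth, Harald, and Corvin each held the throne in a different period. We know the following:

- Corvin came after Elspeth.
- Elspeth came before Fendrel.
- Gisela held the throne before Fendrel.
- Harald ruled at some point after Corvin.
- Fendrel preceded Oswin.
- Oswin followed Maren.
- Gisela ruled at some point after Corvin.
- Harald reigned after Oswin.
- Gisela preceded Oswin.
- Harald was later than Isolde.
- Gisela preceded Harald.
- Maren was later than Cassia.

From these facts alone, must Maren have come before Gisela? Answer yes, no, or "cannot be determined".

No chain of stated constraints runs from Maren to Gisela, and none runs from Gisela to Maren either.
So the relative order of Maren and Gisela is not fixed by the given facts.

cannot be determined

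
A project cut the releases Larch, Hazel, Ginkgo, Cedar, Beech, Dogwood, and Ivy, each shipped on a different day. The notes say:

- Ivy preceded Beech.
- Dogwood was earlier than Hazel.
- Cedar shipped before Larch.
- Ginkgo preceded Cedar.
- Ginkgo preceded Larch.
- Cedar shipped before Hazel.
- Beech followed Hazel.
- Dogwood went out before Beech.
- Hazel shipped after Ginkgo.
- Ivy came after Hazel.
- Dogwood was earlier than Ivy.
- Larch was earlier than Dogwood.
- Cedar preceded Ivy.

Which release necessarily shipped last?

Every other release has a chain of constraints placing it before Beech, so Beech is last.

Beech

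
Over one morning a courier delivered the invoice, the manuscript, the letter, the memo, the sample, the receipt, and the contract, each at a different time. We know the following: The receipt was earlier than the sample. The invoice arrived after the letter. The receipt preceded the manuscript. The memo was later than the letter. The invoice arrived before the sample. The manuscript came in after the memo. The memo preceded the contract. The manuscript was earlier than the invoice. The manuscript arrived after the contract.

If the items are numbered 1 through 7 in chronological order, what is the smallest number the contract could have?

3

The letter and the memo must both come before the contract — 2 forced predecessors.
Nothing else is forced ahead of the contract, so its earliest slot is position 2 + 1 = 3.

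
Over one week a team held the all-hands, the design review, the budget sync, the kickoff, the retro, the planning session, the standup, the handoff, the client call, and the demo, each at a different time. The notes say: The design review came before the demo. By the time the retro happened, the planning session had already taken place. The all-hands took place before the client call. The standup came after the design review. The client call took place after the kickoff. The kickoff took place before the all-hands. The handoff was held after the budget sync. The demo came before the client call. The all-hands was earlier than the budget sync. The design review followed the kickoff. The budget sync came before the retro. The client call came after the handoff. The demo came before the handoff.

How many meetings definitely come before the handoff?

Directly stated before the handoff: the budget sync and the demo.
The all-hands reaches the handoff via the all-hands → the budget sync → the handoff.
The design review reaches the handoff via the design review → the demo → the handoff.
The kickoff reaches the handoff via the kickoff → the design review → the demo → the handoff.
No chain forces the client call (or any of the others) ahead of the handoff.
That's the all-hands, the budget sync, the demo, the design review, and the kickoff — 5 in all.

5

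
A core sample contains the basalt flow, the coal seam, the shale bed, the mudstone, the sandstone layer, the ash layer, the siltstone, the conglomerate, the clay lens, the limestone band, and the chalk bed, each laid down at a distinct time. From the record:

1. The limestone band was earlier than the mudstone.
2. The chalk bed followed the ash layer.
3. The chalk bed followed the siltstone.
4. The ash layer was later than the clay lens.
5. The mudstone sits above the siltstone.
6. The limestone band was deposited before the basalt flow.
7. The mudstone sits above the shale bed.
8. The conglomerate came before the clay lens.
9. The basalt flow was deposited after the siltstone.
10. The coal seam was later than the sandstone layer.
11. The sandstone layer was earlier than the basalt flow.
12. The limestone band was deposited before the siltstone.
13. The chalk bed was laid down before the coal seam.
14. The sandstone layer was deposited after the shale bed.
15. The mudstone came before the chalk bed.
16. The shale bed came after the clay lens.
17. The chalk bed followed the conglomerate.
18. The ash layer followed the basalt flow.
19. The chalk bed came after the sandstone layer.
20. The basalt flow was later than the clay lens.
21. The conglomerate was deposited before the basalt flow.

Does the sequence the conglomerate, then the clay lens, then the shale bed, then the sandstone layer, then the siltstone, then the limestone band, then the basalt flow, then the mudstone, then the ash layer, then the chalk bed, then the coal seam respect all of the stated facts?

The constraints require the limestone band before the siltstone, but in the proposed sequence the siltstone appears ahead of the limestone band. That one violation is enough.

no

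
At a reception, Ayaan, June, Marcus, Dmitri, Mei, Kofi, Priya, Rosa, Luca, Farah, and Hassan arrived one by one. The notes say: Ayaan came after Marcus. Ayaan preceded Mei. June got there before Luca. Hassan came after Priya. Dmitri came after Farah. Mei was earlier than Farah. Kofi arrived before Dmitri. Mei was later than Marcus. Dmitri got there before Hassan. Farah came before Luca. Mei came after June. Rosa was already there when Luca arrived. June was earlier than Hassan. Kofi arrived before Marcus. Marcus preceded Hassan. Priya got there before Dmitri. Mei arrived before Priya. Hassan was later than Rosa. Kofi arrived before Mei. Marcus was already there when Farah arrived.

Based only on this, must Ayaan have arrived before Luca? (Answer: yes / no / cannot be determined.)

yes

Chain the constraints: Ayaan → Mei → Farah → Luca. Each link is directly stated, so Ayaan comes before Luca.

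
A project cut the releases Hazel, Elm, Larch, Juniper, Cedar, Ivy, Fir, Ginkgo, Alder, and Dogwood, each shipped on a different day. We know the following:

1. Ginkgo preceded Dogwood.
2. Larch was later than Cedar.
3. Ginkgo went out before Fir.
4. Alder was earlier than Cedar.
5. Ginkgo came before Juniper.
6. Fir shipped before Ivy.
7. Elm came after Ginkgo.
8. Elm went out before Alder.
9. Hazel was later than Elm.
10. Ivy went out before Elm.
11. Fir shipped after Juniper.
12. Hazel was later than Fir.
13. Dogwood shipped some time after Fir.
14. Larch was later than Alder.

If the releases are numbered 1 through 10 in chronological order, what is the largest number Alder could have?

8

Alder must come before Cedar and Larch — 2 releases forced after it.
Everything else can be placed before Alder in some valid order, so Alder can sit as late as position 10 − 2 = 8.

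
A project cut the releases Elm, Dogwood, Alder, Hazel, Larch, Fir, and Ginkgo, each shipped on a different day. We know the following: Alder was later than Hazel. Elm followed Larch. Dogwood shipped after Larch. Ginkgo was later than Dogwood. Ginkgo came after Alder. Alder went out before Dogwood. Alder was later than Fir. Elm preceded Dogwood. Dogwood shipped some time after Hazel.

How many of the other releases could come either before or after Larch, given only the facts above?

3

Forced after Larch: Dogwood, Elm, and Ginkgo.
That leaves Alder, Fir, and Hazel with no forced order relative to Larch — 3.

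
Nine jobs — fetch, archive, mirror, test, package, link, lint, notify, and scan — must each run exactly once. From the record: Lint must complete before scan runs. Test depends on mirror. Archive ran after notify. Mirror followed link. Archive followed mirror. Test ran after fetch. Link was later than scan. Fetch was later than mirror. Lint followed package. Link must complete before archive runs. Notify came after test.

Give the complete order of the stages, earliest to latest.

package, lint, scan, link, mirror, fetch, test, notify, archive

The constraints fix every adjacent pair, so only one ordering works:
package → lint → scan → link → mirror → fetch → test → notify → archive.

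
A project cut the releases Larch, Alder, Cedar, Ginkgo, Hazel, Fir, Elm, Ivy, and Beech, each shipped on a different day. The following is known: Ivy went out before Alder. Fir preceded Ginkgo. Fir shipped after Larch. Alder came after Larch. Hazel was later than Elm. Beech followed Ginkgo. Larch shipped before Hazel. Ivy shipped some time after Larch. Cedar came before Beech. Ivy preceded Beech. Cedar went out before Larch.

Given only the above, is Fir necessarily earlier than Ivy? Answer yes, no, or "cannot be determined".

cannot be determined

No chain of stated constraints runs from Fir to Ivy, and none runs from Ivy to Fir either.
So the relative order of Fir and Ivy is not fixed by the given facts.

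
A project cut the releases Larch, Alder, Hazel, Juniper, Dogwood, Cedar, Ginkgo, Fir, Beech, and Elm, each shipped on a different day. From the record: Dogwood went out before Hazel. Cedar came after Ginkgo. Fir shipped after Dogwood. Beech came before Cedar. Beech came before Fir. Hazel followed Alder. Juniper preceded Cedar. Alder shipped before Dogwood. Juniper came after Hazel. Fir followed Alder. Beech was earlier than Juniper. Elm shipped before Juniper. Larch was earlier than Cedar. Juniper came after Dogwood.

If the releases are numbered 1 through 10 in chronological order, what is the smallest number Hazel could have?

Alder and Dogwood must both come before Hazel — 2 forced predecessors.
Nothing else is forced ahead of Hazel, so its earliest slot is position 2 + 1 = 3.

3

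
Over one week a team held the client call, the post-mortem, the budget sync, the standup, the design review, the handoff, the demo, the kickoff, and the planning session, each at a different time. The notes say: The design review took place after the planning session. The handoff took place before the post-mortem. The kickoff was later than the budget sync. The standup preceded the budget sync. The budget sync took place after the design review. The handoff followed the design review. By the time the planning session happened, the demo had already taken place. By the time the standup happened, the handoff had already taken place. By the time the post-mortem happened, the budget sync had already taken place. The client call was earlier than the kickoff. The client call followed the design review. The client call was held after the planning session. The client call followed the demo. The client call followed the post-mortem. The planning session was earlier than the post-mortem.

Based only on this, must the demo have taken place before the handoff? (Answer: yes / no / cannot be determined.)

Chain the constraints: the demo → the planning session → the design review → the handoff. Each link is directly stated, so the demo comes before the handoff.

yes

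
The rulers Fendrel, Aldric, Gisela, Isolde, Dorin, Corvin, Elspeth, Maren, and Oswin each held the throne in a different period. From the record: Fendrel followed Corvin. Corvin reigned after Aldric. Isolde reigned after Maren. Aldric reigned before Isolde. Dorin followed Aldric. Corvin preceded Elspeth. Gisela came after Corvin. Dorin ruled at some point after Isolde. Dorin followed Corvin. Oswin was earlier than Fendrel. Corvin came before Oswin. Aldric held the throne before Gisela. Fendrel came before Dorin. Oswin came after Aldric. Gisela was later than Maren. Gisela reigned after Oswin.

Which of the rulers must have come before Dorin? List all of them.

Directly stated before Dorin: Aldric, Corvin, Fendrel, and Isolde.
Maren reaches Dorin via Maren → Isolde → Dorin.
Oswin reaches Dorin via Oswin → Fendrel → Dorin.

Aldric, Corvin, Fendrel, Isolde, Maren, Oswin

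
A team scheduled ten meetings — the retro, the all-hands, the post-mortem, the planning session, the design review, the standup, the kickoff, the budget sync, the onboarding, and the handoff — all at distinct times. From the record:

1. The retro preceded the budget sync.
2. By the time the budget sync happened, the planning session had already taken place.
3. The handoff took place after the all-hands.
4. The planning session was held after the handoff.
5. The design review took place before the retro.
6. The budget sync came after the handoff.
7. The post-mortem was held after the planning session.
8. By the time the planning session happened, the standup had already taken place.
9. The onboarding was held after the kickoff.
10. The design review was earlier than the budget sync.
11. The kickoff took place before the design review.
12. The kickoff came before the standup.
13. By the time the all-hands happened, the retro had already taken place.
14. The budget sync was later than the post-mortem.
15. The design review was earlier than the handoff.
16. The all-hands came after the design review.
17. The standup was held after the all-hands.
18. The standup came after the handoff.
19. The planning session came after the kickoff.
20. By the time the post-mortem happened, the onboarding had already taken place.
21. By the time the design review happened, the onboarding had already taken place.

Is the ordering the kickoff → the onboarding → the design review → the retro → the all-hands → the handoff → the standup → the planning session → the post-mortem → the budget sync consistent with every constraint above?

yes

Check each stated constraint against the proposed order — e.g. the design review is ahead of the budget sync; the kickoff is ahead of the planning session. Every pair is in the required order; nothing is violated.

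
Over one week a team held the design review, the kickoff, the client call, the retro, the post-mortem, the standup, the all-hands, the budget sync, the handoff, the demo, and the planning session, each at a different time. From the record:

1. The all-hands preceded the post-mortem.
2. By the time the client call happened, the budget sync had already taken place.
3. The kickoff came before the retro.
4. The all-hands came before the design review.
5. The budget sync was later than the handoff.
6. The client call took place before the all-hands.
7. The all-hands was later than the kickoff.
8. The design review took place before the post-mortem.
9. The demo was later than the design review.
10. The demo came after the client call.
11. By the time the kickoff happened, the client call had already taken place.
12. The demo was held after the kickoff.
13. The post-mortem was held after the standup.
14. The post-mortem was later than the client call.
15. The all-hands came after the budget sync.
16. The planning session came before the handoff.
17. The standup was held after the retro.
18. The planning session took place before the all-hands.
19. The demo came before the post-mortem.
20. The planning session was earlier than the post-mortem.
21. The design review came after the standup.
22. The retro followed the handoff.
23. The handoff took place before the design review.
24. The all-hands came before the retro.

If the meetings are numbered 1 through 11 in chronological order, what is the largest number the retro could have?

7

The retro must come before the demo, the design review, the post-mortem, and the standup — 4 meetings forced after it.
Everything else can be placed before the retro in some valid order, so the retro can sit as late as position 11 − 4 = 7.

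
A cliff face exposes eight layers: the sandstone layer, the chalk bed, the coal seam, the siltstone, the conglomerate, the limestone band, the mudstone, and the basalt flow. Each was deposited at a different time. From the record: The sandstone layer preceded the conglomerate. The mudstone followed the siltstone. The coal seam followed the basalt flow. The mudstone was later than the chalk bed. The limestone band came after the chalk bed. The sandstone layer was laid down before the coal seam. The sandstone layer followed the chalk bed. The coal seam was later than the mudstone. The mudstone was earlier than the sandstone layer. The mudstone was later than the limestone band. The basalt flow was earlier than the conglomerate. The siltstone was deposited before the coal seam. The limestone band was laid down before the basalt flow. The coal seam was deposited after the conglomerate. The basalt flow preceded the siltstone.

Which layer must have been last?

the coal seam

Every other layer has a chain of constraints placing it before the coal seam, so the coal seam is last.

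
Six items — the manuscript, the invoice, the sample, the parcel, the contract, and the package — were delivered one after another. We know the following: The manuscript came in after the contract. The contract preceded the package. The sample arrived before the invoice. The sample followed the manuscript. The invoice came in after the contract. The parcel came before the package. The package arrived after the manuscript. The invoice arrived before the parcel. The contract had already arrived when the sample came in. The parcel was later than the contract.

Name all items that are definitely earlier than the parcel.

the contract, the invoice, the manuscript, the sample

Directly stated before the parcel: the contract and the invoice.
The manuscript reaches the parcel via the manuscript → the sample → the invoice → the parcel.
The sample reaches the parcel via the sample → the invoice → the parcel.
No chain forces the package ahead of the parcel.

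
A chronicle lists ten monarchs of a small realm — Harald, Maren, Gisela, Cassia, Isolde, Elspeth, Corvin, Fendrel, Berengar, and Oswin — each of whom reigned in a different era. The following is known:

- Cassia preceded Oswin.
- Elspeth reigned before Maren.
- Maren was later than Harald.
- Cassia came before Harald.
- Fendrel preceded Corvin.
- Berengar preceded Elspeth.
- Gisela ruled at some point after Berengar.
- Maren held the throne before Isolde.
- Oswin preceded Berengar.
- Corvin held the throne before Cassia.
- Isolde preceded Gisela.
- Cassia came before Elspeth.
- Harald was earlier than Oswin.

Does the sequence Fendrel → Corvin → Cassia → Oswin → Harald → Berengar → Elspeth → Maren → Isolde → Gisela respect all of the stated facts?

no

The constraints require Harald before Oswin, but in the proposed sequence Oswin appears ahead of Harald. That one violation is enough.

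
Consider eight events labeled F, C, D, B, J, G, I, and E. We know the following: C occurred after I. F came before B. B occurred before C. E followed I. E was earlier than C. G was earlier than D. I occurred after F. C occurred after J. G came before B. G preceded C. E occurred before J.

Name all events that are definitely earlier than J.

Directly stated before J: E.
F reaches J via F → I → E → J.
I reaches J via I → E → J.

E, F, I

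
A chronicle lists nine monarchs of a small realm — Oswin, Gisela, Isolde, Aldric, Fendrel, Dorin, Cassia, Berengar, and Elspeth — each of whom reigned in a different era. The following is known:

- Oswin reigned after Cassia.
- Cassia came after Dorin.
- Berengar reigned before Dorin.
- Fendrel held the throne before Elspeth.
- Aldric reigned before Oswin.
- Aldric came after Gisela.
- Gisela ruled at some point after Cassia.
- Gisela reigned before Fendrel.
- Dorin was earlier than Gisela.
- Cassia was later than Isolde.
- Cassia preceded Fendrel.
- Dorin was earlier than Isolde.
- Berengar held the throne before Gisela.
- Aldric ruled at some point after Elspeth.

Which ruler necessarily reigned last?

Oswin

Every other ruler has a chain of constraints placing them before Oswin, so Oswin is last.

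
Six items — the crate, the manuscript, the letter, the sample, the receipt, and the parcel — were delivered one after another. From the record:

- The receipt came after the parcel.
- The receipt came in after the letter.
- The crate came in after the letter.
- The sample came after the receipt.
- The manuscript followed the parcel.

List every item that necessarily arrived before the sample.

Directly stated before the sample: the receipt.
The letter reaches the sample via the letter → the receipt → the sample.
The parcel reaches the sample via the parcel → the receipt → the sample.
No chain forces the manuscript (or any of the others) ahead of the sample.

the letter, the parcel, the receipt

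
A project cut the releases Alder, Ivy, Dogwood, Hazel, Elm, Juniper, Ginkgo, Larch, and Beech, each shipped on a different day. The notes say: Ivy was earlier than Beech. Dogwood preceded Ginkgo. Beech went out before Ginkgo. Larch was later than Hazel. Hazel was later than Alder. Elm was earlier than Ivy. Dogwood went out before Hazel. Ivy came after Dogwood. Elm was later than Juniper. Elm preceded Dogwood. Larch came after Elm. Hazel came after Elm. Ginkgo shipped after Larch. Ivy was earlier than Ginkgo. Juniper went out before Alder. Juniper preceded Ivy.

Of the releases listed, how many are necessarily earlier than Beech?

4

Directly stated before Beech: Ivy.
Dogwood reaches Beech via Dogwood → Ivy → Beech.
Elm reaches Beech via Elm → Ivy → Beech.
Juniper reaches Beech via Juniper → Ivy → Beech.
No chain forces Hazel (or any of the others) ahead of Beech.
That's Dogwood, Elm, Ivy, and Juniper — 4 in all.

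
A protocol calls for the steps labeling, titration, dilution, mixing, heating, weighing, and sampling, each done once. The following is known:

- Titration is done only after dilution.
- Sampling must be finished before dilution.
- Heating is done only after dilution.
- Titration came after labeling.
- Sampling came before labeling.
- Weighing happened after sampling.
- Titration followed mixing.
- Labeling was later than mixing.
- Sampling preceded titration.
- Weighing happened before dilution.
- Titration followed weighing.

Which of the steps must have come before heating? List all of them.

dilution, sampling, weighing

Directly stated before heating: dilution.
Sampling reaches heating via sampling → dilution → heating.
Weighing reaches heating via weighing → dilution → heating.
No chain forces mixing (or any of the others) ahead of heating.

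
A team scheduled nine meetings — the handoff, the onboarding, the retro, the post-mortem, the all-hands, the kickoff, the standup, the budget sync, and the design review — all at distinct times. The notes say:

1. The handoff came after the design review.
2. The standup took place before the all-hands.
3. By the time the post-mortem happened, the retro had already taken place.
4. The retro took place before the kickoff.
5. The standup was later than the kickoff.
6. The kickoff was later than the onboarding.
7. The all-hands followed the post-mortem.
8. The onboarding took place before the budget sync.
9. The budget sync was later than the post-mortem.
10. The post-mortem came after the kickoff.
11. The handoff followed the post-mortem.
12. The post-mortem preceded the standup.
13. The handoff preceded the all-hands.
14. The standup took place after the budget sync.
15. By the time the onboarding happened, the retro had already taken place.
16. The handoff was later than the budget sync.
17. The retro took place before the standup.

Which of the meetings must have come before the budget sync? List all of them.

the kickoff, the onboarding, the post-mortem, the retro

Directly stated before the budget sync: the onboarding and the post-mortem.
The kickoff reaches the budget sync via the kickoff → the post-mortem → the budget sync.
The retro reaches the budget sync via the retro → the onboarding → the budget sync.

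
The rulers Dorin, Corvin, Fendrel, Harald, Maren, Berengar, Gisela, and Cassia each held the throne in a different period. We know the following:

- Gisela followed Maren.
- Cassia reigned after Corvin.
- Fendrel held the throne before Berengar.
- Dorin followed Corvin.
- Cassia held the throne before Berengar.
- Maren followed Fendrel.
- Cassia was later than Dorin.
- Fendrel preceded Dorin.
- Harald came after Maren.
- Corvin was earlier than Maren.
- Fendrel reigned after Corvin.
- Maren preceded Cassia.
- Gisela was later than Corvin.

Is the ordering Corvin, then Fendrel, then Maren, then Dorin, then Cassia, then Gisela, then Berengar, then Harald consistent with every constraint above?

Check each stated constraint against the proposed order — e.g. Fendrel is ahead of Berengar; Corvin is ahead of Gisela. Every pair is in the required order; nothing is violated.

yes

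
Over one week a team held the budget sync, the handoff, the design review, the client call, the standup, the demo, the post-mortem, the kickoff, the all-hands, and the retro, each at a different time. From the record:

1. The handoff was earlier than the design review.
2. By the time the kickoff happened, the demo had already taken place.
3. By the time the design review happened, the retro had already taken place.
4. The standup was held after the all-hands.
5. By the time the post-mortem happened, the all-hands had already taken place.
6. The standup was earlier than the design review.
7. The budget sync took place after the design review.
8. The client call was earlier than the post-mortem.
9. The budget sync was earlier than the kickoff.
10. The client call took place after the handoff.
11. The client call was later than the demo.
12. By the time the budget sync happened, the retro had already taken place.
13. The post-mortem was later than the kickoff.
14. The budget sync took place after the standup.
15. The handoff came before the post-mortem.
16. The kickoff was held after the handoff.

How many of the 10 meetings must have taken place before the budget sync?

Directly stated before the budget sync: the design review, the retro, and the standup.
The all-hands reaches the budget sync via the all-hands → the standup → the budget sync.
The handoff reaches the budget sync via the handoff → the design review → the budget sync.
No chain forces the kickoff (or any of the others) ahead of the budget sync.
That's the all-hands, the design review, the handoff, the retro, and the standup — 5 in all.

5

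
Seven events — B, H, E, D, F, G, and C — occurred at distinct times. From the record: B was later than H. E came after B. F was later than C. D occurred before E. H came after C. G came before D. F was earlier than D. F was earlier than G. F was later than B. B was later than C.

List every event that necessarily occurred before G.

Directly stated before G: F.
B reaches G via B → F → G.
C reaches G via C → F → G.
H reaches G via H → B → F → G.
No chain forces D (or any of the others) ahead of G.

B, C, F, H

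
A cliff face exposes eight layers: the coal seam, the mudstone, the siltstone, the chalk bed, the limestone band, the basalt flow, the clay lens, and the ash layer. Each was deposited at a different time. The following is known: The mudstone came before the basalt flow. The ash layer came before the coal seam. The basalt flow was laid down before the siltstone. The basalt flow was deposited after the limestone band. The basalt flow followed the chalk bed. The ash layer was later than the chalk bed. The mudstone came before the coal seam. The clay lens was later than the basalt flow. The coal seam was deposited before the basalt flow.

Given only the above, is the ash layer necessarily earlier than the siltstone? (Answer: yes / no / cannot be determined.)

yes

Chain the constraints: the ash layer → the coal seam → the basalt flow → the siltstone. Each link is directly stated, so the ash layer comes before the siltstone.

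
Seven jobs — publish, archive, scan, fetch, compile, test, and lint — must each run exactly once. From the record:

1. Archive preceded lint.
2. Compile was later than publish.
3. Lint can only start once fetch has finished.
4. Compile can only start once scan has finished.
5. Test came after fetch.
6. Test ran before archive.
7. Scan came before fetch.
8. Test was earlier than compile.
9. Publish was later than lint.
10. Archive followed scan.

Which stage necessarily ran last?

Every other stage has a chain of constraints placing it before compile, so compile is last.

compile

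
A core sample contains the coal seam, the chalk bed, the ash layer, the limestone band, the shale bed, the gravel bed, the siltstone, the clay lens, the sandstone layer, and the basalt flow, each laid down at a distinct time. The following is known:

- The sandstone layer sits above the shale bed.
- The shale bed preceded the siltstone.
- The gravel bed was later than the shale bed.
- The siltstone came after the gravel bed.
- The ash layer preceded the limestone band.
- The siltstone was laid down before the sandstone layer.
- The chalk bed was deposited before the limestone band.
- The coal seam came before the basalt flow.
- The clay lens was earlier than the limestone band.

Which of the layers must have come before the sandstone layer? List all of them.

Directly stated before the sandstone layer: the shale bed and the siltstone.
The gravel bed reaches the sandstone layer via the gravel bed → the siltstone → the sandstone layer.

the gravel bed, the shale bed, the siltstone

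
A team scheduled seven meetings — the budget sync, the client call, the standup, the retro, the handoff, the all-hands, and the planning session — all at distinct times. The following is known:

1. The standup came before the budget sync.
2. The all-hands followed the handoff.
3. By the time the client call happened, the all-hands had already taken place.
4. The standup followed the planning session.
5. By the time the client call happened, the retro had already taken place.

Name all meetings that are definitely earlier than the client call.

the all-hands, the handoff, the retro

Directly stated before the client call: the all-hands and the retro.
The handoff reaches the client call via the handoff → the all-hands → the client call.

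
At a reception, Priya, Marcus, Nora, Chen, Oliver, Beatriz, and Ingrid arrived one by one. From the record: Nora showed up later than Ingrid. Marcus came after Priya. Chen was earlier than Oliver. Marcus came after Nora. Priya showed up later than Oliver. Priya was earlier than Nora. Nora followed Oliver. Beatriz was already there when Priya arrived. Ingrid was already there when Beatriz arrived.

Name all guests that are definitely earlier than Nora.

Directly stated before Nora: Ingrid, Oliver, and Priya.
Beatriz reaches Nora via Beatriz → Priya → Nora.
Chen reaches Nora via Chen → Oliver → Nora.
No chain forces Marcus ahead of Nora.

Beatriz, Chen, Ingrid, Oliver, Priya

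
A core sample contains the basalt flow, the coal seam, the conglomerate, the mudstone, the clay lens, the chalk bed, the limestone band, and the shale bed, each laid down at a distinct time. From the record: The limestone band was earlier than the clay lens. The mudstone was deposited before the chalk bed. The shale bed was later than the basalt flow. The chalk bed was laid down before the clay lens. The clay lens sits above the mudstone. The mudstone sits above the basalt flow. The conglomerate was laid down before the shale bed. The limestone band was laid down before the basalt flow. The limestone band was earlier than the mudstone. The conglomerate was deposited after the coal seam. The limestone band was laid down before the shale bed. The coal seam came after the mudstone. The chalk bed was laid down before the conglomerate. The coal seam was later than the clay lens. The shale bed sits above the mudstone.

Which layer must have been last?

Every other layer has a chain of constraints placing it before the shale bed, so the shale bed is last.

the shale bed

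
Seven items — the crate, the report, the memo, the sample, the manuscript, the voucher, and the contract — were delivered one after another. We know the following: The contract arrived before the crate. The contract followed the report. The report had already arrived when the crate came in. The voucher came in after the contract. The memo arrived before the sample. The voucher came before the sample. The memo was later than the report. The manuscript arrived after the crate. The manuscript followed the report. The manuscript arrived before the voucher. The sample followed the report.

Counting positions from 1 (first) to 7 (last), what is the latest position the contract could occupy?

3

The contract must come before the crate, the manuscript, the sample, and the voucher — 4 items forced after it.
Everything else can be placed before the contract in some valid order, so the contract can sit as late as position 7 − 4 = 3.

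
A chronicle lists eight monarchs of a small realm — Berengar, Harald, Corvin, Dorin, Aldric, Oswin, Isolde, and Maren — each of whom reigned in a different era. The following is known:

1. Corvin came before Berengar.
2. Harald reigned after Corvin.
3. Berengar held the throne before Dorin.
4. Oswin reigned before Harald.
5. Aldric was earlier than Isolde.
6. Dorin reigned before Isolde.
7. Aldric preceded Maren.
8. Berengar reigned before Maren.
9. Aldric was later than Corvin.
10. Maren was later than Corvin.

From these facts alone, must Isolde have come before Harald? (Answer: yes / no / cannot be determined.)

No chain of stated constraints runs from Isolde to Harald, and none runs from Harald to Isolde either.
So the relative order of Isolde and Harald is not fixed by the given facts.

cannot be determined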